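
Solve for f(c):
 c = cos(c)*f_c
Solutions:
 f(c) = C1 + Integral(c/cos(c), c)


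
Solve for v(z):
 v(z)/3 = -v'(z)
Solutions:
 v(z) = C1*exp(-z/3)


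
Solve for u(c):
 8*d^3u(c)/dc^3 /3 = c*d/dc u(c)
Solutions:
 u(c) = C1 + Integral(C2*airyai(3^(1/3)*c/2) + C3*airybi(3^(1/3)*c/2), c)


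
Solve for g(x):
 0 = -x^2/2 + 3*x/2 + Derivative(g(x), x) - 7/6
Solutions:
 g(x) = C1 + x^3/6 - 3*x^2/4 + 7*x/6


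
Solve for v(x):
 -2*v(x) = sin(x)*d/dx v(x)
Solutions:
 v(x) = C1*(cos(x) + 1)/(cos(x) - 1)


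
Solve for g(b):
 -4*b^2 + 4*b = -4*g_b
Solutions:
 g(b) = C1 + b^3/3 - b^2/2


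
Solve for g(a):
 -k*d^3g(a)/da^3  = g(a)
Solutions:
 g(a) = C1*exp(a*(-1/k)^(1/3)) + C2*exp(a*(-1/k)^(1/3)*(-1 + sqrt(3)*I)/2) + C3*exp(-a*(-1/k)^(1/3)*(1 + sqrt(3)*I)/2)


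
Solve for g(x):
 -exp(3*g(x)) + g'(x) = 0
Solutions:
 g(x) = log(-1/(C1 + 3*x))/3
 g(x) = log((-1/(C1 + x))^(1/3)*(-3^(2/3) - 3*3^(1/6)*I)/6)
 g(x) = log((-1/(C1 + x))^(1/3)*(-3^(2/3) + 3*3^(1/6)*I)/6)


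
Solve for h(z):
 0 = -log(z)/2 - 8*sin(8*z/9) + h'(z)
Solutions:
 h(z) = C1 + z*log(z)/2 - z/2 - 9*cos(8*z/9)


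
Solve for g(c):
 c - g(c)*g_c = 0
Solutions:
 g(c) = -sqrt(C1 + c^2)
 g(c) = sqrt(C1 + c^2)


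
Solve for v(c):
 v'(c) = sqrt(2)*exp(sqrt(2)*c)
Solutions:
 v(c) = C1 + exp(sqrt(2)*c)


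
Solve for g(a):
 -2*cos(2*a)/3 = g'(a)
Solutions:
 g(a) = C1 - sin(2*a)/3


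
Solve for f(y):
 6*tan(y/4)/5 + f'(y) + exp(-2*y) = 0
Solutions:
 f(y) = C1 - 12*log(tan(y/4)^2 + 1)/5 + exp(-2*y)/2


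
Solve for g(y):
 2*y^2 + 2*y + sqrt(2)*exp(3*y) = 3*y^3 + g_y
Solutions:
 g(y) = C1 - 3*y^4/4 + 2*y^3/3 + y^2 + sqrt(2)*exp(3*y)/3


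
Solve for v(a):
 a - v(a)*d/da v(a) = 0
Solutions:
 v(a) = -sqrt(C1 + a^2)
 v(a) = sqrt(C1 + a^2)


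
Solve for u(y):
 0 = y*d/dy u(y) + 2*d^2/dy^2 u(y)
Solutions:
 u(y) = C1 + C2*erf(y/2)


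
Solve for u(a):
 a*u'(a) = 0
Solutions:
 u(a) = C1


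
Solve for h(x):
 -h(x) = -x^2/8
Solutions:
 h(x) = x^2/8


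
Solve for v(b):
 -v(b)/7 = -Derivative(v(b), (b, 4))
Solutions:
 v(b) = C1*exp(-7^(3/4)*b/7) + C2*exp(7^(3/4)*b/7) + C3*sin(7^(3/4)*b/7) + C4*cos(7^(3/4)*b/7)


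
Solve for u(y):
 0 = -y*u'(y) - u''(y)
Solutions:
 u(y) = C1 + C2*erf(sqrt(2)*y/2)


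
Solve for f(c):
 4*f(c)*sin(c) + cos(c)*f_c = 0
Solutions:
 f(c) = C1*cos(c)^4


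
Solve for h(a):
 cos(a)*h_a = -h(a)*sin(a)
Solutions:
 h(a) = C1*cos(a)


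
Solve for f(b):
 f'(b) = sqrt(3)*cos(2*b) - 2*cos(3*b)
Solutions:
 f(b) = C1 + sqrt(3)*sin(2*b)/2 - 2*sin(3*b)/3


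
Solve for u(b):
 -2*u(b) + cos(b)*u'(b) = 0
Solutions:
 u(b) = C1*(sin(b) + 1)/(sin(b) - 1)


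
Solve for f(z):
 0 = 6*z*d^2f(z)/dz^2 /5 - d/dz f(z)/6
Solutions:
 f(z) = C1 + C2*z^(41/36)


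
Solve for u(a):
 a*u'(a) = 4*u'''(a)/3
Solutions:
 u(a) = C1 + Integral(C2*airyai(6^(1/3)*a/2) + C3*airybi(6^(1/3)*a/2), a)


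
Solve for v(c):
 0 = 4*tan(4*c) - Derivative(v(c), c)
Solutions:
 v(c) = C1 - log(cos(4*c))


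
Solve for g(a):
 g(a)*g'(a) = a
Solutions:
 g(a) = -sqrt(C1 + a^2)
 g(a) = sqrt(C1 + a^2)


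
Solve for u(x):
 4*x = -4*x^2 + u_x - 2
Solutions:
 u(x) = C1 + 4*x^3/3 + 2*x^2 + 2*x


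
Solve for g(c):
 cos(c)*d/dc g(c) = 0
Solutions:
 g(c) = C1


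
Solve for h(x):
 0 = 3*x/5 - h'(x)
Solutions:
 h(x) = C1 + 3*x^2/10


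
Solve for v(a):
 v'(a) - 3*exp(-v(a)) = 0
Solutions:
 v(a) = log(C1 + 3*a)


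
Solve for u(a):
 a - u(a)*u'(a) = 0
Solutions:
 u(a) = -sqrt(C1 + a^2)
 u(a) = sqrt(C1 + a^2)


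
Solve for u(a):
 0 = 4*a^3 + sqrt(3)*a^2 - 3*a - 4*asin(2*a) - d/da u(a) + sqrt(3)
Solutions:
 u(a) = C1 + a^4 + sqrt(3)*a^3/3 - 3*a^2/2 - 4*a*asin(2*a) + sqrt(3)*a - 2*sqrt(1 - 4*a^2)


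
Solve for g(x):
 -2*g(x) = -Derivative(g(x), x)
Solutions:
 g(x) = C1*exp(2*x)


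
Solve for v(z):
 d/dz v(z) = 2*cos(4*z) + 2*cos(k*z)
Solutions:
 v(z) = C1 + sin(4*z)/2 + 2*sin(k*z)/k


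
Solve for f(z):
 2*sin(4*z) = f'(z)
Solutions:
 f(z) = C1 - cos(4*z)/2


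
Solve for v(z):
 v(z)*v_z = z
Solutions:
 v(z) = -sqrt(C1 + z^2)
 v(z) = sqrt(C1 + z^2)


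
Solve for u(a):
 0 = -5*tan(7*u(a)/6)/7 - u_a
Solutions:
 u(a) = -6*asin(C1*exp(-5*a/6))/7 + 6*pi/7
 u(a) = 6*asin(C1*exp(-5*a/6))/7


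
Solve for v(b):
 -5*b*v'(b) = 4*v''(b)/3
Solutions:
 v(b) = C1 + C2*erf(sqrt(30)*b/4)


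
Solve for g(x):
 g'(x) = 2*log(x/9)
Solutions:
 g(x) = C1 + 2*x*log(x) - x*log(81) - 2*x


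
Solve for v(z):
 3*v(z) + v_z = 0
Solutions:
 v(z) = C1*exp(-3*z)


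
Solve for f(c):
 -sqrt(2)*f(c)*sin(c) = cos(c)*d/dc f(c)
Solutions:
 f(c) = C1*cos(c)^(sqrt(2))


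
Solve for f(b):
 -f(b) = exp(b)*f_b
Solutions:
 f(b) = C1*exp(exp(-b))


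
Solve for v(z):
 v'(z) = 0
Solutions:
 v(z) = C1


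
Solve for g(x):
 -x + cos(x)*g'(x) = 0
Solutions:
 g(x) = C1 + Integral(x/cos(x), x)


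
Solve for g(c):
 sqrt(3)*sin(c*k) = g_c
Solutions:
 g(c) = C1 - sqrt(3)*cos(c*k)/k


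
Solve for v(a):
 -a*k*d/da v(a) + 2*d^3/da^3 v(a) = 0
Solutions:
 v(a) = C1 + Integral(C2*airyai(2^(2/3)*a*k^(1/3)/2) + C3*airybi(2^(2/3)*a*k^(1/3)/2), a)


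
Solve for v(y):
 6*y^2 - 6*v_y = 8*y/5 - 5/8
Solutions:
 v(y) = C1 + y^3/3 - 2*y^2/15 + 5*y/48


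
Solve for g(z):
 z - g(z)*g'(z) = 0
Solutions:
 g(z) = -sqrt(C1 + z^2)
 g(z) = sqrt(C1 + z^2)


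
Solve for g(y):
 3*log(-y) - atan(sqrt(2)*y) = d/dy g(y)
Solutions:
 g(y) = C1 + 3*y*log(-y) - y*atan(sqrt(2)*y) - 3*y + sqrt(2)*log(2*y^2 + 1)/4


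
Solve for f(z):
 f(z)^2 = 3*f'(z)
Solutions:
 f(z) = -3/(C1 + z)


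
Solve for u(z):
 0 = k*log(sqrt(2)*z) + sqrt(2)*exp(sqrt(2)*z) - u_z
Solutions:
 u(z) = C1 + k*z*log(z) + k*z*(-1 + log(2)/2) + exp(sqrt(2)*z)


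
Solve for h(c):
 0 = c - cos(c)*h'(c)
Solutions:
 h(c) = C1 + Integral(c/cos(c), c)


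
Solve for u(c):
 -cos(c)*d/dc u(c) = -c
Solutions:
 u(c) = C1 + Integral(c/cos(c), c)


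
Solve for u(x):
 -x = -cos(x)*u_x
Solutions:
 u(x) = C1 + Integral(x/cos(x), x)


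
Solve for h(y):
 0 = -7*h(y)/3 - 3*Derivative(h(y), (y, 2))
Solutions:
 h(y) = C1*sin(sqrt(7)*y/3) + C2*cos(sqrt(7)*y/3)


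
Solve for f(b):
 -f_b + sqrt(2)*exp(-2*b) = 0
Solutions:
 f(b) = C1 - sqrt(2)*exp(-2*b)/2


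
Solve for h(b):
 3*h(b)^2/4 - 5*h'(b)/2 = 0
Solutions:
 h(b) = -10/(C1 + 3*b)


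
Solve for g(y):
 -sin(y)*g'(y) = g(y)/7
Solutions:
 g(y) = C1*(cos(y) + 1)^(1/14)/(cos(y) - 1)^(1/14)


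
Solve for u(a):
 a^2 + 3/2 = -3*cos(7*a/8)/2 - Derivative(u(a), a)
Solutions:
 u(a) = C1 - a^3/3 - 3*a/2 - 12*sin(7*a/8)/7


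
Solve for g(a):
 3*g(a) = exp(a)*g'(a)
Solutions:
 g(a) = C1*exp(-3*exp(-a))


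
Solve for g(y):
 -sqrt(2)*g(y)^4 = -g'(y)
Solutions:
 g(y) = (-1/(C1 + 3*sqrt(2)*y))^(1/3)
 g(y) = (-1/(C1 + sqrt(2)*y))^(1/3)*(-3^(2/3) - 3*3^(1/6)*I)/6
 g(y) = (-1/(C1 + sqrt(2)*y))^(1/3)*(-3^(2/3) + 3*3^(1/6)*I)/6


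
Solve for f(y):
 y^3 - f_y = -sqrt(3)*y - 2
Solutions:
 f(y) = C1 + y^4/4 + sqrt(3)*y^2/2 + 2*y


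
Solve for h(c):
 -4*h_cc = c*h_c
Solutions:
 h(c) = C1 + C2*erf(sqrt(2)*c/4)


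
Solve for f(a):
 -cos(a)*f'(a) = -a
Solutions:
 f(a) = C1 + Integral(a/cos(a), a)


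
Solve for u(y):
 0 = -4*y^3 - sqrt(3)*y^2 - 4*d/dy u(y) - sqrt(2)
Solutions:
 u(y) = C1 - y^4/4 - sqrt(3)*y^3/12 - sqrt(2)*y/4


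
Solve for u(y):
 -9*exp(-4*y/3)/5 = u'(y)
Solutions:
 u(y) = C1 + 27*exp(-4*y/3)/20


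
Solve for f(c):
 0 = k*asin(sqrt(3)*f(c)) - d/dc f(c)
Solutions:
 Integral(1/asin(sqrt(3)*_y), (_y, f(c))) = C1 + c*k


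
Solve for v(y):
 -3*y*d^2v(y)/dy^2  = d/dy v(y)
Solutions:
 v(y) = C1 + C2*y^(2/3)


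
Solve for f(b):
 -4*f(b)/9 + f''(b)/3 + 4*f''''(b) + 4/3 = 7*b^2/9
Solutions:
 f(b) = C1*exp(-sqrt(6)*b*sqrt(-1 + sqrt(65))/12) + C2*exp(sqrt(6)*b*sqrt(-1 + sqrt(65))/12) + C3*sin(sqrt(6)*b*sqrt(1 + sqrt(65))/12) + C4*cos(sqrt(6)*b*sqrt(1 + sqrt(65))/12) - 7*b^2/4 + 3/8


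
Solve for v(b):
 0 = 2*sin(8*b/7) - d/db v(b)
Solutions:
 v(b) = C1 - 7*cos(8*b/7)/4


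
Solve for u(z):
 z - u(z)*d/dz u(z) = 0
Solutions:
 u(z) = -sqrt(C1 + z^2)
 u(z) = sqrt(C1 + z^2)


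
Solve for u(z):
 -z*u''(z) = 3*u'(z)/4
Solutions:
 u(z) = C1 + C2*z^(1/4)


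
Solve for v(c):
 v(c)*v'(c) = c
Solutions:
 v(c) = -sqrt(C1 + c^2)
 v(c) = sqrt(C1 + c^2)


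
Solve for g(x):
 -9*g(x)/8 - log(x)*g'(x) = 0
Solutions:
 g(x) = C1*exp(-9*li(x)/8)


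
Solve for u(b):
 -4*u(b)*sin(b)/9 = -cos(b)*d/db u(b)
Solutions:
 u(b) = C1/cos(b)^(4/9)


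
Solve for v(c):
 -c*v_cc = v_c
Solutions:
 v(c) = C1 + C2*log(c)


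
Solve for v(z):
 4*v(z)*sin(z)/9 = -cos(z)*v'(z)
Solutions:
 v(z) = C1*cos(z)^(4/9)


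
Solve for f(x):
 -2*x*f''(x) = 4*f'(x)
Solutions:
 f(x) = C1 + C2/x


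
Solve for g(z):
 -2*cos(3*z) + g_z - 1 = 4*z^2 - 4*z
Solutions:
 g(z) = C1 + 4*z^3/3 - 2*z^2 + z + 2*sin(3*z)/3


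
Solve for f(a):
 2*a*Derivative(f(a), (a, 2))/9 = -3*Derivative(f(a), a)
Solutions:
 f(a) = C1 + C2/a^(25/2)


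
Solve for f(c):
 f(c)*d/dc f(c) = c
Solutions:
 f(c) = -sqrt(C1 + c^2)
 f(c) = sqrt(C1 + c^2)


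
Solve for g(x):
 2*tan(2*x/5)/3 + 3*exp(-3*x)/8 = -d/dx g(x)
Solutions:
 g(x) = C1 - 5*log(tan(2*x/5)^2 + 1)/6 + exp(-3*x)/8


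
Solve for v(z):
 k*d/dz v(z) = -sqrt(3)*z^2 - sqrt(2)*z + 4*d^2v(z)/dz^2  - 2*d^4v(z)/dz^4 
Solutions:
 v(z) = C1 + C2*exp(z*(6^(1/3)*(9*k + 2*sqrt(3)*sqrt(27*k^2/4 - 32))^(1/3)/12 - 2^(1/3)*3^(5/6)*I*(9*k + 2*sqrt(3)*sqrt(27*k^2/4 - 32))^(1/3)/12 - 8/((-6^(1/3) + 2^(1/3)*3^(5/6)*I)*(9*k + 2*sqrt(3)*sqrt(27*k^2/4 - 32))^(1/3)))) + C3*exp(z*(6^(1/3)*(9*k + 2*sqrt(3)*sqrt(27*k^2/4 - 32))^(1/3)/12 + 2^(1/3)*3^(5/6)*I*(9*k + 2*sqrt(3)*sqrt(27*k^2/4 - 32))^(1/3)/12 + 8/((6^(1/3) + 2^(1/3)*3^(5/6)*I)*(9*k + 2*sqrt(3)*sqrt(27*k^2/4 - 32))^(1/3)))) + C4*exp(-6^(1/3)*z*((9*k + 2*sqrt(3)*sqrt(27*k^2/4 - 32))^(1/3) + 4*6^(1/3)/(9*k + 2*sqrt(3)*sqrt(27*k^2/4 - 32))^(1/3))/6) - sqrt(3)*z^3/(3*k) - sqrt(2)*z^2/(2*k) - 4*sqrt(3)*z^2/k^2 - 4*sqrt(2)*z/k^2 - 32*sqrt(3)*z/k^3


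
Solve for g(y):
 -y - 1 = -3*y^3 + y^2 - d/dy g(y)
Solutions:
 g(y) = C1 - 3*y^4/4 + y^3/3 + y^2/2 + y


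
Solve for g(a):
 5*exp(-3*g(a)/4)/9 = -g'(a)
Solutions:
 g(a) = 4*log(C1 - 5*a/12)/3
 g(a) = 4*log((-18^(1/3) - 3*2^(1/3)*3^(1/6)*I)*(C1 - 5*a)^(1/3)/12)
 g(a) = 4*log((-18^(1/3) + 3*2^(1/3)*3^(1/6)*I)*(C1 - 5*a)^(1/3)/12)


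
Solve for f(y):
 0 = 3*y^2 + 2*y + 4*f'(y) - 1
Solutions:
 f(y) = C1 - y^3/4 - y^2/4 + y/4


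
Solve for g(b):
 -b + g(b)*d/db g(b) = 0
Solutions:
 g(b) = -sqrt(C1 + b^2)
 g(b) = sqrt(C1 + b^2)


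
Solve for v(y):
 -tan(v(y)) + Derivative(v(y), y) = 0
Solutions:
 v(y) = pi - asin(C1*exp(y))
 v(y) = asin(C1*exp(y))


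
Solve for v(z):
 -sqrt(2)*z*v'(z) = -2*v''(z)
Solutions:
 v(z) = C1 + C2*erfi(2^(1/4)*z/2)


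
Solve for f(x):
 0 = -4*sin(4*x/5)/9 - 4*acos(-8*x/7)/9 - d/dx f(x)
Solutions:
 f(x) = C1 - 4*x*acos(-8*x/7)/9 - sqrt(49 - 64*x^2)/18 + 5*cos(4*x/5)/9


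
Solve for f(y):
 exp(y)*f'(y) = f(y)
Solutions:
 f(y) = C1*exp(-exp(-y))


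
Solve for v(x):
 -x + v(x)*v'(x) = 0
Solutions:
 v(x) = -sqrt(C1 + x^2)
 v(x) = sqrt(C1 + x^2)


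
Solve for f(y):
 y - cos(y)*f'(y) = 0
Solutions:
 f(y) = C1 + Integral(y/cos(y), y)


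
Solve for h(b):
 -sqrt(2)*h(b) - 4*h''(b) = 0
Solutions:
 h(b) = C1*sin(2^(1/4)*b/2) + C2*cos(2^(1/4)*b/2)


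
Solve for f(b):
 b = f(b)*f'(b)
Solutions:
 f(b) = -sqrt(C1 + b^2)
 f(b) = sqrt(C1 + b^2)


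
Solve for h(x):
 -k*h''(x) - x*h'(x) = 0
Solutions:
 h(x) = C1 + C2*sqrt(k)*erf(sqrt(2)*x*sqrt(1/k)/2)


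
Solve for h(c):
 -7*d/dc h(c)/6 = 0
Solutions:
 h(c) = C1


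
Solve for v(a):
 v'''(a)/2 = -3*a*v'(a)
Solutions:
 v(a) = C1 + Integral(C2*airyai(-6^(1/3)*a) + C3*airybi(-6^(1/3)*a), a)


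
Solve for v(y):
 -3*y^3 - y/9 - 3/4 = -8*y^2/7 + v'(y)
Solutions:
 v(y) = C1 - 3*y^4/4 + 8*y^3/21 - y^2/18 - 3*y/4


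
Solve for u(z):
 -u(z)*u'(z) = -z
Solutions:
 u(z) = -sqrt(C1 + z^2)
 u(z) = sqrt(C1 + z^2)


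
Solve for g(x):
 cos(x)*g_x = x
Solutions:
 g(x) = C1 + Integral(x/cos(x), x)


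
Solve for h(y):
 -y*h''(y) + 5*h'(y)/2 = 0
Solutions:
 h(y) = C1 + C2*y^(7/2)


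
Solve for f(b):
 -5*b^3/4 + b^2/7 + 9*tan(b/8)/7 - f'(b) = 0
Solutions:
 f(b) = C1 - 5*b^4/16 + b^3/21 - 72*log(cos(b/8))/7


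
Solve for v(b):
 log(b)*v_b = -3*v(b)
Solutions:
 v(b) = C1*exp(-3*li(b))


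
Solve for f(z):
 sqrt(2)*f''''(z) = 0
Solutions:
 f(z) = C1 + C2*z + C3*z^2 + C4*z^3


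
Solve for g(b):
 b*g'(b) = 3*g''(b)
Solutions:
 g(b) = C1 + C2*erfi(sqrt(6)*b/6)


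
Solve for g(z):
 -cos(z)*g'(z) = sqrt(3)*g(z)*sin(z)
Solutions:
 g(z) = C1*cos(z)^(sqrt(3))


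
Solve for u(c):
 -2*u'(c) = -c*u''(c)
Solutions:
 u(c) = C1 + C2*c^3


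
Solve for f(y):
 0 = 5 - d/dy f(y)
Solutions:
 f(y) = C1 + 5*y


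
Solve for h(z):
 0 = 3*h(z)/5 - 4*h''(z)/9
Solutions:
 h(z) = C1*exp(-3*sqrt(15)*z/10) + C2*exp(3*sqrt(15)*z/10)


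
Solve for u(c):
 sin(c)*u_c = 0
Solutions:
 u(c) = C1


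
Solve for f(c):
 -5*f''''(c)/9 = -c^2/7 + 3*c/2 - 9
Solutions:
 f(c) = C1 + C2*c + C3*c^2 + C4*c^3 + c^6/1400 - 9*c^5/400 + 27*c^4/40


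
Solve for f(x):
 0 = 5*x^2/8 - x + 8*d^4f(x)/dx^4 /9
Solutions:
 f(x) = C1 + C2*x + C3*x^2 + C4*x^3 - x^6/512 + 3*x^5/320


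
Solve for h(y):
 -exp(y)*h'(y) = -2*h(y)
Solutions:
 h(y) = C1*exp(-2*exp(-y))


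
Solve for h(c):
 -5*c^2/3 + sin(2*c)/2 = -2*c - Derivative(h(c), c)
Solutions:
 h(c) = C1 + 5*c^3/9 - c^2 + cos(2*c)/4


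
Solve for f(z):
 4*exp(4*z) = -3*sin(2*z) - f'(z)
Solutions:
 f(z) = C1 - exp(4*z) + 3*cos(2*z)/2


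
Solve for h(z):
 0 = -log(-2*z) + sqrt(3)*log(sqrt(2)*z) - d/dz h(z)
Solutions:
 h(z) = C1 + z*(-1 + sqrt(3))*log(z) + z*(-sqrt(3) - log(2) + sqrt(3)*log(2)/2 + 1 - I*pi)


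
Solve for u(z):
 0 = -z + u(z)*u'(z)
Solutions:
 u(z) = -sqrt(C1 + z^2)
 u(z) = sqrt(C1 + z^2)


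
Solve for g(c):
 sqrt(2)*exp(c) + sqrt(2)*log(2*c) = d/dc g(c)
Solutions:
 g(c) = C1 + sqrt(2)*c*log(c) + sqrt(2)*c*(-1 + log(2)) + sqrt(2)*exp(c)


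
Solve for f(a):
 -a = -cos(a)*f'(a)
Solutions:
 f(a) = C1 + Integral(a/cos(a), a)


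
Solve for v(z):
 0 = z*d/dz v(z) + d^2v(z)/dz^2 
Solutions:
 v(z) = C1 + C2*erf(sqrt(2)*z/2)


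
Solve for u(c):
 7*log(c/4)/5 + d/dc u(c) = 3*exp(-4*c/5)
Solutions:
 u(c) = C1 - 7*c*log(c)/5 + 7*c*(1 + 2*log(2))/5 - 15*exp(-4*c/5)/4


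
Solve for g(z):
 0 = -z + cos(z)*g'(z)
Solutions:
 g(z) = C1 + Integral(z/cos(z), z)


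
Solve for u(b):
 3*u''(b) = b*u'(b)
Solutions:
 u(b) = C1 + C2*erfi(sqrt(6)*b/6)


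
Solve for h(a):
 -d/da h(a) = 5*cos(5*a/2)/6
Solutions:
 h(a) = C1 - sin(5*a/2)/3


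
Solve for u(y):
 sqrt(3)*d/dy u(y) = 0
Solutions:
 u(y) = C1


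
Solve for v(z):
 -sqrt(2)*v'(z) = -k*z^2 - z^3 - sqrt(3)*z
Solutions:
 v(z) = C1 + sqrt(2)*k*z^3/6 + sqrt(2)*z^4/8 + sqrt(6)*z^2/4


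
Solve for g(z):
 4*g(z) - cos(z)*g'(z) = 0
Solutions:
 g(z) = C1*(sin(z)^2 + 2*sin(z) + 1)/(sin(z)^2 - 2*sin(z) + 1)


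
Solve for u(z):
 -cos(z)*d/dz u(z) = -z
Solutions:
 u(z) = C1 + Integral(z/cos(z), z)


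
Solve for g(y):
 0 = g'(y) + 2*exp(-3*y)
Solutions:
 g(y) = C1 + 2*exp(-3*y)/3


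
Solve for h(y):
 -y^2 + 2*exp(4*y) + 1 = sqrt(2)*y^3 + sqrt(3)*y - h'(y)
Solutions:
 h(y) = C1 + sqrt(2)*y^4/4 + y^3/3 + sqrt(3)*y^2/2 - y - exp(4*y)/2


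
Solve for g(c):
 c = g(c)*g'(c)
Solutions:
 g(c) = -sqrt(C1 + c^2)
 g(c) = sqrt(C1 + c^2)


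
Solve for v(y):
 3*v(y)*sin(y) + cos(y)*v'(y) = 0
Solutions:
 v(y) = C1*cos(y)^3


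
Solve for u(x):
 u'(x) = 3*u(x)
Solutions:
 u(x) = C1*exp(3*x)


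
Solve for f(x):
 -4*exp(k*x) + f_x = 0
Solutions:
 f(x) = C1 + 4*exp(k*x)/k


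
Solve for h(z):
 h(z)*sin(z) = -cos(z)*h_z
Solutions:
 h(z) = C1*cos(z)


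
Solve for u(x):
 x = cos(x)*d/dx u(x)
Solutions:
 u(x) = C1 + Integral(x/cos(x), x)


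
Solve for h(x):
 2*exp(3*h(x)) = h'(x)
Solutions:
 h(x) = log(-1/(C1 + 6*x))/3
 h(x) = log((-1/(C1 + 2*x))^(1/3)*(-3^(2/3) - 3*3^(1/6)*I)/6)
 h(x) = log((-1/(C1 + 2*x))^(1/3)*(-3^(2/3) + 3*3^(1/6)*I)/6)


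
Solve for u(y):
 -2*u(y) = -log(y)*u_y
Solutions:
 u(y) = C1*exp(2*li(y))


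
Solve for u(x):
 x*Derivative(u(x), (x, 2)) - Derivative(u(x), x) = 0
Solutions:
 u(x) = C1 + C2*x^2


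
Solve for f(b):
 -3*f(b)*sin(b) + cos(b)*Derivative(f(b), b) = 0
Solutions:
 f(b) = C1/cos(b)^3


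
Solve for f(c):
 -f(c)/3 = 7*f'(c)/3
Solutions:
 f(c) = C1*exp(-c/7)


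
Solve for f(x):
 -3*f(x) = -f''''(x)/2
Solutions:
 f(x) = C1*exp(-6^(1/4)*x) + C2*exp(6^(1/4)*x) + C3*sin(6^(1/4)*x) + C4*cos(6^(1/4)*x)


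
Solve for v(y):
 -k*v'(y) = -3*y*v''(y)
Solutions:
 v(y) = C1 + y^(re(k)/3 + 1)*(C2*sin(log(y)*Abs(im(k))/3) + C3*cos(log(y)*im(k)/3))


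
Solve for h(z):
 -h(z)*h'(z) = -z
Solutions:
 h(z) = -sqrt(C1 + z^2)
 h(z) = sqrt(C1 + z^2)


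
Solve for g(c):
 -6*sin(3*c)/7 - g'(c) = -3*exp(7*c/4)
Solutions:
 g(c) = C1 + 12*exp(7*c/4)/7 + 2*cos(3*c)/7


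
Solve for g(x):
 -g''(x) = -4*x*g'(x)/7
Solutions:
 g(x) = C1 + C2*erfi(sqrt(14)*x/7)


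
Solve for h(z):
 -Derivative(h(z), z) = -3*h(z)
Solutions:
 h(z) = C1*exp(3*z)


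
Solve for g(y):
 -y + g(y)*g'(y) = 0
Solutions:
 g(y) = -sqrt(C1 + y^2)
 g(y) = sqrt(C1 + y^2)


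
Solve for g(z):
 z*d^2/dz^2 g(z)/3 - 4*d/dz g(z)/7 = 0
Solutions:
 g(z) = C1 + C2*z^(19/7)


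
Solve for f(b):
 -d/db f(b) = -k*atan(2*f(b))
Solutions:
 Integral(1/atan(2*_y), (_y, f(b))) = C1 + b*k


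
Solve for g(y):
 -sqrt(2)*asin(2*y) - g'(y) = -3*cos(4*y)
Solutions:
 g(y) = C1 - sqrt(2)*(y*asin(2*y) + sqrt(1 - 4*y^2)/2) + 3*sin(4*y)/4


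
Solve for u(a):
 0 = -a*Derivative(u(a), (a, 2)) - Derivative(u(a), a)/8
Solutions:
 u(a) = C1 + C2*a^(7/8)


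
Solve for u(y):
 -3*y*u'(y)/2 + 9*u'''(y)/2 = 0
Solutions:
 u(y) = C1 + Integral(C2*airyai(3^(2/3)*y/3) + C3*airybi(3^(2/3)*y/3), y)


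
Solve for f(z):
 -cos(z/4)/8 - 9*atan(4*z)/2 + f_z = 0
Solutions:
 f(z) = C1 + 9*z*atan(4*z)/2 - 9*log(16*z^2 + 1)/16 + sin(z/4)/2


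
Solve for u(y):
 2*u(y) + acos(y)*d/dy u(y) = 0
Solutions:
 u(y) = C1*exp(-2*Integral(1/acos(y), y))


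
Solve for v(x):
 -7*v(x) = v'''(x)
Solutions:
 v(x) = C3*exp(-7^(1/3)*x) + (C1*sin(sqrt(3)*7^(1/3)*x/2) + C2*cos(sqrt(3)*7^(1/3)*x/2))*exp(7^(1/3)*x/2)


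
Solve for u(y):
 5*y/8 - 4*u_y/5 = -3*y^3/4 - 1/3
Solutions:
 u(y) = C1 + 15*y^4/64 + 25*y^2/64 + 5*y/12


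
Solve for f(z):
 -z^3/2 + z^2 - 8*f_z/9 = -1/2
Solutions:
 f(z) = C1 - 9*z^4/64 + 3*z^3/8 + 9*z/16


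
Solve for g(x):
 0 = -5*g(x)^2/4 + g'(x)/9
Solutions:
 g(x) = -4/(C1 + 45*x)


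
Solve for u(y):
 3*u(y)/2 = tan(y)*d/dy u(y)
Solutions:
 u(y) = C1*sin(y)^(3/2)


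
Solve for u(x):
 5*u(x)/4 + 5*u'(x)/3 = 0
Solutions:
 u(x) = C1*exp(-3*x/4)


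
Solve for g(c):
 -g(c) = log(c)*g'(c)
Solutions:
 g(c) = C1*exp(-li(c))


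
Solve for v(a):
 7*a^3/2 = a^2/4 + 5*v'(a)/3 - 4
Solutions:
 v(a) = C1 + 21*a^4/40 - a^3/20 + 12*a/5


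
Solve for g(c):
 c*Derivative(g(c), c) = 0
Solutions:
 g(c) = C1


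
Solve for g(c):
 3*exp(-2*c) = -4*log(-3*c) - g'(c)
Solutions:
 g(c) = C1 - 4*c*log(-c) + 4*c*(1 - log(3)) + 3*exp(-2*c)/2


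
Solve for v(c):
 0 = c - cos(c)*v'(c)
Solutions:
 v(c) = C1 + Integral(c/cos(c), c)


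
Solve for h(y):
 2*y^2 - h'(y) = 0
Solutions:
 h(y) = C1 + 2*y^3/3


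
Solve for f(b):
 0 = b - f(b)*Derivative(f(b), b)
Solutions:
 f(b) = -sqrt(C1 + b^2)
 f(b) = sqrt(C1 + b^2)


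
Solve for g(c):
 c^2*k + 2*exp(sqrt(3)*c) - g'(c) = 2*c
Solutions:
 g(c) = C1 + c^3*k/3 - c^2 + 2*sqrt(3)*exp(sqrt(3)*c)/3


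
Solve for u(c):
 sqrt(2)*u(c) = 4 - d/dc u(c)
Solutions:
 u(c) = C1*exp(-sqrt(2)*c) + 2*sqrt(2)


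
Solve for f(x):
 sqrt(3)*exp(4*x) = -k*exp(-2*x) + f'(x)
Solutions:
 f(x) = C1 - k*exp(-2*x)/2 + sqrt(3)*exp(4*x)/4


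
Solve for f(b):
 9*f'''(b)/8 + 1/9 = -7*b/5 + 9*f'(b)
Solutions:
 f(b) = C1 + C2*exp(-2*sqrt(2)*b) + C3*exp(2*sqrt(2)*b) + 7*b^2/90 + b/81


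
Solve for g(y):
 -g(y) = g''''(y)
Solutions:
 g(y) = (C1*sin(sqrt(2)*y/2) + C2*cos(sqrt(2)*y/2))*exp(-sqrt(2)*y/2) + (C3*sin(sqrt(2)*y/2) + C4*cos(sqrt(2)*y/2))*exp(sqrt(2)*y/2)


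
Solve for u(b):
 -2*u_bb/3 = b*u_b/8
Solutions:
 u(b) = C1 + C2*erf(sqrt(6)*b/8)


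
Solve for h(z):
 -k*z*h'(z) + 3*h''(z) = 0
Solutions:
 h(z) = Piecewise((-sqrt(6)*sqrt(pi)*C1*erf(sqrt(6)*z*sqrt(-k)/6)/(2*sqrt(-k)) - C2, (k > 0) | (k < 0)), (-C1*z - C2, True))


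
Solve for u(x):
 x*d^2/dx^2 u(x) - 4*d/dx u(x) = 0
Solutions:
 u(x) = C1 + C2*x^5


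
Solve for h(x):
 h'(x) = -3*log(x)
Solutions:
 h(x) = C1 - 3*x*log(x) + 3*x


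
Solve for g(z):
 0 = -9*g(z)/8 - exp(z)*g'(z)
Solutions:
 g(z) = C1*exp(9*exp(-z)/8)


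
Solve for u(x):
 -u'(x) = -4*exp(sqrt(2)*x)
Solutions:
 u(x) = C1 + 2*sqrt(2)*exp(sqrt(2)*x)


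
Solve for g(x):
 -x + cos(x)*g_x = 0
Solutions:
 g(x) = C1 + Integral(x/cos(x), x)


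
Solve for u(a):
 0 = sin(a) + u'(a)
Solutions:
 u(a) = C1 + cos(a)


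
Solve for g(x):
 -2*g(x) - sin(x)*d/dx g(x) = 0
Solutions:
 g(x) = C1*(cos(x) + 1)/(cos(x) - 1)


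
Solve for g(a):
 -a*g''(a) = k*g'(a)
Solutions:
 g(a) = C1 + a^(1 - re(k))*(C2*sin(log(a)*Abs(im(k))) + C3*cos(log(a)*im(k)))


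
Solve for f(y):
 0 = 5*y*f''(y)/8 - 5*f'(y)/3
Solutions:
 f(y) = C1 + C2*y^(11/3)


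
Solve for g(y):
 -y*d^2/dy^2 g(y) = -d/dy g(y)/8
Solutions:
 g(y) = C1 + C2*y^(9/8)


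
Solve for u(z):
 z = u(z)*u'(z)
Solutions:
 u(z) = -sqrt(C1 + z^2)
 u(z) = sqrt(C1 + z^2)


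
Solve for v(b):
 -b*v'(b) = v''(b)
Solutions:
 v(b) = C1 + C2*erf(sqrt(2)*b/2)


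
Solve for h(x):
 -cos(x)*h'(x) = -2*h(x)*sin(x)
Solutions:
 h(x) = C1/cos(x)^2


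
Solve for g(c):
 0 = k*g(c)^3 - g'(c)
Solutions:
 g(c) = -sqrt(2)*sqrt(-1/(C1 + c*k))/2
 g(c) = sqrt(2)*sqrt(-1/(C1 + c*k))/2


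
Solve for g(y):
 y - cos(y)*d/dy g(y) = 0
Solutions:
 g(y) = C1 + Integral(y/cos(y), y)


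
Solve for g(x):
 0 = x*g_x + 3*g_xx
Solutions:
 g(x) = C1 + C2*erf(sqrt(6)*x/6)


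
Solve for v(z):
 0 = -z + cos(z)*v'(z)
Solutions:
 v(z) = C1 + Integral(z/cos(z), z)


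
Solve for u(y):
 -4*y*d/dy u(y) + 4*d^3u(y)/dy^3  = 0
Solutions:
 u(y) = C1 + Integral(C2*airyai(y) + C3*airybi(y), y)


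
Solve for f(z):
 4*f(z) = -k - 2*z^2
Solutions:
 f(z) = -k/4 - z^2/2


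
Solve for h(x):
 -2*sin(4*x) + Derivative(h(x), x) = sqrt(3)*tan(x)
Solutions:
 h(x) = C1 - sqrt(3)*log(cos(x)) - cos(4*x)/2


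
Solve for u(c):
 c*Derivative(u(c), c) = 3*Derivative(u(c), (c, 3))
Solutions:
 u(c) = C1 + Integral(C2*airyai(3^(2/3)*c/3) + C3*airybi(3^(2/3)*c/3), c)


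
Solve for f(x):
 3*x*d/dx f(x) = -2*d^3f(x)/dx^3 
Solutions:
 f(x) = C1 + Integral(C2*airyai(-2^(2/3)*3^(1/3)*x/2) + C3*airybi(-2^(2/3)*3^(1/3)*x/2), x)


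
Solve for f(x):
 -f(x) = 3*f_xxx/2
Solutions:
 f(x) = C3*exp(-2^(1/3)*3^(2/3)*x/3) + (C1*sin(2^(1/3)*3^(1/6)*x/2) + C2*cos(2^(1/3)*3^(1/6)*x/2))*exp(2^(1/3)*3^(2/3)*x/6)


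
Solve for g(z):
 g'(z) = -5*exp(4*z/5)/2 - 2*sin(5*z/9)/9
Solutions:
 g(z) = C1 - 25*exp(4*z/5)/8 + 2*cos(5*z/9)/5


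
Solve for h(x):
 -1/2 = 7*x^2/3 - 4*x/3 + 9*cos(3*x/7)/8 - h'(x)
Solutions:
 h(x) = C1 + 7*x^3/9 - 2*x^2/3 + x/2 + 21*sin(3*x/7)/8


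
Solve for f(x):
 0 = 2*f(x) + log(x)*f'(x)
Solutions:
 f(x) = C1*exp(-2*li(x))


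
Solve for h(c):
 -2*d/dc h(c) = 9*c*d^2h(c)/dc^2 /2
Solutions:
 h(c) = C1 + C2*c^(5/9)


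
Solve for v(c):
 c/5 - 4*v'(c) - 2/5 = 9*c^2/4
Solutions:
 v(c) = C1 - 3*c^3/16 + c^2/40 - c/10


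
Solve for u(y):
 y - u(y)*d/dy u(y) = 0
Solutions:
 u(y) = -sqrt(C1 + y^2)
 u(y) = sqrt(C1 + y^2)


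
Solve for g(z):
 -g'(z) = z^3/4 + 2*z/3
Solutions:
 g(z) = C1 - z^4/16 - z^2/3


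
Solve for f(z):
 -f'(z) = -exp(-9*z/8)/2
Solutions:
 f(z) = C1 - 4*exp(-9*z/8)/9


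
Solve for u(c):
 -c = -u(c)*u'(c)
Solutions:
 u(c) = -sqrt(C1 + c^2)
 u(c) = sqrt(C1 + c^2)


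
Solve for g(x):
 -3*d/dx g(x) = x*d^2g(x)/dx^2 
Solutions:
 g(x) = C1 + C2/x^2


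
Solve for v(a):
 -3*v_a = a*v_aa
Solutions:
 v(a) = C1 + C2/a^2


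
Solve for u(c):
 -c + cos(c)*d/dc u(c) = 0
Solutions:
 u(c) = C1 + Integral(c/cos(c), c)


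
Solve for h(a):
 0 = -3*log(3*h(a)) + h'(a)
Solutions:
 -Integral(1/(log(_y) + log(3)), (_y, h(a)))/3 = C1 - a


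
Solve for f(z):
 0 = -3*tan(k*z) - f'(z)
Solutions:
 f(z) = C1 - 3*Piecewise((-log(cos(k*z))/k, Ne(k, 0)), (0, True))


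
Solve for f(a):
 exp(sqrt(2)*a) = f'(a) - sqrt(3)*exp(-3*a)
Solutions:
 f(a) = C1 + sqrt(2)*exp(sqrt(2)*a)/2 - sqrt(3)*exp(-3*a)/3


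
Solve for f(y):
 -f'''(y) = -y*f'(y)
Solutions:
 f(y) = C1 + Integral(C2*airyai(y) + C3*airybi(y), y)


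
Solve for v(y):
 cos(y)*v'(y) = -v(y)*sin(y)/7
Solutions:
 v(y) = C1*cos(y)^(1/7)


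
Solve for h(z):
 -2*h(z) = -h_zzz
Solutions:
 h(z) = C3*exp(2^(1/3)*z) + (C1*sin(2^(1/3)*sqrt(3)*z/2) + C2*cos(2^(1/3)*sqrt(3)*z/2))*exp(-2^(1/3)*z/2)


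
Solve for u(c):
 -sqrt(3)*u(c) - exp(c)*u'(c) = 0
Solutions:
 u(c) = C1*exp(sqrt(3)*exp(-c))


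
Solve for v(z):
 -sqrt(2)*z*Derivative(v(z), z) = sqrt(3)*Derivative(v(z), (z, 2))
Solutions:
 v(z) = C1 + C2*erf(6^(3/4)*z/6)


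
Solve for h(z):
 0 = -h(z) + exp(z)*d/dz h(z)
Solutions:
 h(z) = C1*exp(-exp(-z))


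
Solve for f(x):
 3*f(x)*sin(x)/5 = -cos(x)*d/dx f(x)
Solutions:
 f(x) = C1*cos(x)^(3/5)


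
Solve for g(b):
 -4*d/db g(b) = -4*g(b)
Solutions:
 g(b) = C1*exp(b)


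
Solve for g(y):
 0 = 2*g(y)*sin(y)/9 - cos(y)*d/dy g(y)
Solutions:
 g(y) = C1/cos(y)^(2/9)


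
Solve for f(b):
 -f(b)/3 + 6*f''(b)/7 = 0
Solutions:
 f(b) = C1*exp(-sqrt(14)*b/6) + C2*exp(sqrt(14)*b/6)


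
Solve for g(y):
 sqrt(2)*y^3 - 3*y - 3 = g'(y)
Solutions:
 g(y) = C1 + sqrt(2)*y^4/4 - 3*y^2/2 - 3*y


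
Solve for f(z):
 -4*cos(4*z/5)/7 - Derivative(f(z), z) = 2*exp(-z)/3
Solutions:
 f(z) = C1 - 5*sin(4*z/5)/7 + 2*exp(-z)/3


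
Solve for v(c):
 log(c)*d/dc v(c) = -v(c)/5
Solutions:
 v(c) = C1*exp(-li(c)/5)


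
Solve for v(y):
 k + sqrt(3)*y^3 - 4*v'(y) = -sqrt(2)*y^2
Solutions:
 v(y) = C1 + k*y/4 + sqrt(3)*y^4/16 + sqrt(2)*y^3/12


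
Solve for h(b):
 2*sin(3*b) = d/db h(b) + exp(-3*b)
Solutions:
 h(b) = C1 - 2*cos(3*b)/3 + exp(-3*b)/3


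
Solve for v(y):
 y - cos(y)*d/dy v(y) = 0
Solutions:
 v(y) = C1 + Integral(y/cos(y), y)


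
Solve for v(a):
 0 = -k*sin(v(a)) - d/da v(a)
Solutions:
 v(a) = -acos((-C1 - exp(2*a*k))/(C1 - exp(2*a*k))) + 2*pi
 v(a) = acos((-C1 - exp(2*a*k))/(C1 - exp(2*a*k)))


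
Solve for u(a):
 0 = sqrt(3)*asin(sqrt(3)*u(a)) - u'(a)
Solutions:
 Integral(1/asin(sqrt(3)*_y), (_y, u(a))) = C1 + sqrt(3)*a


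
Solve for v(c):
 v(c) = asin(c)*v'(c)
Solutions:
 v(c) = C1*exp(Integral(1/asin(c), c))


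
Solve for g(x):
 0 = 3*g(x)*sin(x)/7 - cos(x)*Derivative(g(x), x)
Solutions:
 g(x) = C1/cos(x)^(3/7)


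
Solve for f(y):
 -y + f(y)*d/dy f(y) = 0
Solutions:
 f(y) = -sqrt(C1 + y^2)
 f(y) = sqrt(C1 + y^2)


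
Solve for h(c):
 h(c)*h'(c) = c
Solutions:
 h(c) = -sqrt(C1 + c^2)
 h(c) = sqrt(C1 + c^2)


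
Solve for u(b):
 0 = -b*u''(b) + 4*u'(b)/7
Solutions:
 u(b) = C1 + C2*b^(11/7)


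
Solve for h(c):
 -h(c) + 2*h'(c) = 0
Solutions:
 h(c) = C1*exp(c/2)


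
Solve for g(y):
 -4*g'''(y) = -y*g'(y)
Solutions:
 g(y) = C1 + Integral(C2*airyai(2^(1/3)*y/2) + C3*airybi(2^(1/3)*y/2), y)


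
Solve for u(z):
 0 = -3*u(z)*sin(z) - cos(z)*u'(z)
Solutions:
 u(z) = C1*cos(z)^3


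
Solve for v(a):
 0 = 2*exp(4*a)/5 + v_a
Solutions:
 v(a) = C1 - exp(4*a)/10


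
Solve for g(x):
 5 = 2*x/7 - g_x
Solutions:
 g(x) = C1 + x^2/7 - 5*x


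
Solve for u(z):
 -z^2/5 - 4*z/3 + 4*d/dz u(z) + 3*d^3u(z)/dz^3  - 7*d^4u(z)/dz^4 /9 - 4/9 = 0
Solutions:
 u(z) = C1 + C2*exp(z*(-3^(2/3)*(14*sqrt(130) + 179)^(1/3) - 27*3^(1/3)/(14*sqrt(130) + 179)^(1/3) + 18)/14)*sin(3*3^(1/6)*z*(-(14*sqrt(130) + 179)^(1/3) + 9*3^(2/3)/(14*sqrt(130) + 179)^(1/3))/14) + C3*exp(z*(-3^(2/3)*(14*sqrt(130) + 179)^(1/3) - 27*3^(1/3)/(14*sqrt(130) + 179)^(1/3) + 18)/14)*cos(3*3^(1/6)*z*(-(14*sqrt(130) + 179)^(1/3) + 9*3^(2/3)/(14*sqrt(130) + 179)^(1/3))/14) + C4*exp(z*(27*3^(1/3)/(14*sqrt(130) + 179)^(1/3) + 9 + 3^(2/3)*(14*sqrt(130) + 179)^(1/3))/7) + z^3/60 + z^2/6 + 13*z/360


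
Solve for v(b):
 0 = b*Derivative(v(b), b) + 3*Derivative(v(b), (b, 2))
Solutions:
 v(b) = C1 + C2*erf(sqrt(6)*b/6)


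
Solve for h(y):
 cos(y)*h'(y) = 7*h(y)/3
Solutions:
 h(y) = C1*(sin(y) + 1)^(7/6)/(sin(y) - 1)^(7/6)


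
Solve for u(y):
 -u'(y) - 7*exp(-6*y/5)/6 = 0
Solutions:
 u(y) = C1 + 35*exp(-6*y/5)/36


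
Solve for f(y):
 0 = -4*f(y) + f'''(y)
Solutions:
 f(y) = C3*exp(2^(2/3)*y) + (C1*sin(2^(2/3)*sqrt(3)*y/2) + C2*cos(2^(2/3)*sqrt(3)*y/2))*exp(-2^(2/3)*y/2)


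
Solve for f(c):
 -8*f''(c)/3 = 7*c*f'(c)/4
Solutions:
 f(c) = C1 + C2*erf(sqrt(21)*c/8)


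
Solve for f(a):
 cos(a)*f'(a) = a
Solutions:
 f(a) = C1 + Integral(a/cos(a), a)


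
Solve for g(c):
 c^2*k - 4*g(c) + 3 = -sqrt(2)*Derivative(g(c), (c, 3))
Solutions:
 g(c) = C3*exp(sqrt(2)*c) + c^2*k/4 + (C1*sin(sqrt(6)*c/2) + C2*cos(sqrt(6)*c/2))*exp(-sqrt(2)*c/2) + 3/4


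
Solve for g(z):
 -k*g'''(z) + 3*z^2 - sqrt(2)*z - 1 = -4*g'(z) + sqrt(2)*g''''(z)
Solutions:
 g(z) = C1 + C2*exp(-z*(2^(5/6)*k^2/(2*(k^3/4 + sqrt(-k^6 + (k^3 - 108)^2)/4 - 27)^(1/3)) + sqrt(2)*k + 2*2^(1/6)*(k^3/4 + sqrt(-k^6 + (k^3 - 108)^2)/4 - 27)^(1/3))/6) + C3*exp(z*(-2^(5/6)*k^2/((-1 + sqrt(3)*I)*(k^3/4 + sqrt(-k^6 + (k^3 - 108)^2)/4 - 27)^(1/3)) - sqrt(2)*k + 2^(1/6)*(k^3/4 + sqrt(-k^6 + (k^3 - 108)^2)/4 - 27)^(1/3) - 2^(1/6)*sqrt(3)*I*(k^3/4 + sqrt(-k^6 + (k^3 - 108)^2)/4 - 27)^(1/3))/6) + C4*exp(z*(2^(5/6)*k^2/((1 + sqrt(3)*I)*(k^3/4 + sqrt(-k^6 + (k^3 - 108)^2)/4 - 27)^(1/3)) - sqrt(2)*k + 2^(1/6)*(k^3/4 + sqrt(-k^6 + (k^3 - 108)^2)/4 - 27)^(1/3) + 2^(1/6)*sqrt(3)*I*(k^3/4 + sqrt(-k^6 + (k^3 - 108)^2)/4 - 27)^(1/3))/6) - 3*k*z/8 - z^3/4 + sqrt(2)*z^2/8 + z/4


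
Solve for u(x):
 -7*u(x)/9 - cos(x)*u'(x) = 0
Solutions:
 u(x) = C1*(sin(x) - 1)^(7/18)/(sin(x) + 1)^(7/18)


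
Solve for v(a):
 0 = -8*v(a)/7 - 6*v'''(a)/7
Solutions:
 v(a) = C3*exp(-6^(2/3)*a/3) + (C1*sin(2^(2/3)*3^(1/6)*a/2) + C2*cos(2^(2/3)*3^(1/6)*a/2))*exp(6^(2/3)*a/6)


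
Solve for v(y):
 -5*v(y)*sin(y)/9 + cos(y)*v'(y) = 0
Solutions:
 v(y) = C1/cos(y)^(5/9)


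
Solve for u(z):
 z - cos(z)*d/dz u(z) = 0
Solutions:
 u(z) = C1 + Integral(z/cos(z), z)


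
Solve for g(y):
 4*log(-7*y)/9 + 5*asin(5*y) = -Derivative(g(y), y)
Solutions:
 g(y) = C1 - 4*y*log(-y)/9 - 5*y*asin(5*y) - 4*y*log(7)/9 + 4*y/9 - sqrt(1 - 25*y^2)


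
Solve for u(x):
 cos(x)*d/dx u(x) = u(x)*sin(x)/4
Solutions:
 u(x) = C1/cos(x)^(1/4)


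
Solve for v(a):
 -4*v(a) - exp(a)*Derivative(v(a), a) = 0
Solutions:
 v(a) = C1*exp(4*exp(-a))


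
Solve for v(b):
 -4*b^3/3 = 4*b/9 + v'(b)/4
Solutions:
 v(b) = C1 - 4*b^4/3 - 8*b^2/9


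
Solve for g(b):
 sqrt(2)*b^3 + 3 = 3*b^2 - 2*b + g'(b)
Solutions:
 g(b) = C1 + sqrt(2)*b^4/4 - b^3 + b^2 + 3*b


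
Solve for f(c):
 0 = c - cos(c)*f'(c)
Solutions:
 f(c) = C1 + Integral(c/cos(c), c)


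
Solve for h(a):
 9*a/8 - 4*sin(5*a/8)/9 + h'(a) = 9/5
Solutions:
 h(a) = C1 - 9*a^2/16 + 9*a/5 - 32*cos(5*a/8)/45


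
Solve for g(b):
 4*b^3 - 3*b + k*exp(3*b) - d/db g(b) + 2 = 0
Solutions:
 g(b) = C1 + b^4 - 3*b^2/2 + 2*b + k*exp(3*b)/3


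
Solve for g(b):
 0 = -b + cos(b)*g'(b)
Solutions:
 g(b) = C1 + Integral(b/cos(b), b)


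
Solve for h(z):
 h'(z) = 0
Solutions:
 h(z) = C1


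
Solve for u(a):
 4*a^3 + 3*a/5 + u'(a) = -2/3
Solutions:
 u(a) = C1 - a^4 - 3*a^2/10 - 2*a/3


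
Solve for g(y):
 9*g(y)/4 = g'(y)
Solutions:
 g(y) = C1*exp(9*y/4)


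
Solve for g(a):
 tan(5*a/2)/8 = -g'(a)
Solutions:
 g(a) = C1 + log(cos(5*a/2))/20


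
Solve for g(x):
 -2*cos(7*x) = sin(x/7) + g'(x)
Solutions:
 g(x) = C1 - 2*sin(7*x)/7 + 7*cos(x/7)


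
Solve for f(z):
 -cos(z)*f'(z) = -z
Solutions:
 f(z) = C1 + Integral(z/cos(z), z)


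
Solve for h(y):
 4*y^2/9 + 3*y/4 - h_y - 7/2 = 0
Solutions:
 h(y) = C1 + 4*y^3/27 + 3*y^2/8 - 7*y/2


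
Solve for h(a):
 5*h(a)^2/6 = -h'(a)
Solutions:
 h(a) = 6/(C1 + 5*a)


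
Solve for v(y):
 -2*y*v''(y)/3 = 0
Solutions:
 v(y) = C1 + C2*y


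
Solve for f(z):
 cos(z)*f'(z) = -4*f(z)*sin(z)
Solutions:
 f(z) = C1*cos(z)^4


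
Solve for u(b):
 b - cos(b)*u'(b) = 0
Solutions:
 u(b) = C1 + Integral(b/cos(b), b)


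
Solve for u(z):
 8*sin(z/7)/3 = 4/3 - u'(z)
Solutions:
 u(z) = C1 + 4*z/3 + 56*cos(z/7)/3


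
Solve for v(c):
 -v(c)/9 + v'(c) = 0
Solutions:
 v(c) = C1*exp(c/9)


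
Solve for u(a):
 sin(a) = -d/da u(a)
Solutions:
 u(a) = C1 + cos(a)


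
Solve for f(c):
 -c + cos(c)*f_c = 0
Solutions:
 f(c) = C1 + Integral(c/cos(c), c)


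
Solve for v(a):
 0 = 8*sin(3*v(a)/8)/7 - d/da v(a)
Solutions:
 -8*a/7 + 4*log(cos(3*v(a)/8) - 1)/3 - 4*log(cos(3*v(a)/8) + 1)/3 = C1


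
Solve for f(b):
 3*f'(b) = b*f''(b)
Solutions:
 f(b) = C1 + C2*b^4


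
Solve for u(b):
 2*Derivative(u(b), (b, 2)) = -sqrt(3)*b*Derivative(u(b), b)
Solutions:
 u(b) = C1 + C2*erf(3^(1/4)*b/2)


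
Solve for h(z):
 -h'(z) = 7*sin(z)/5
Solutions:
 h(z) = C1 + 7*cos(z)/5


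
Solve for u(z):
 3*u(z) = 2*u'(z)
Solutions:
 u(z) = C1*exp(3*z/2)


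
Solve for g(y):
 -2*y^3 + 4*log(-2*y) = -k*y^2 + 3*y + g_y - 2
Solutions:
 g(y) = C1 + k*y^3/3 - y^4/2 - 3*y^2/2 + 4*y*log(-y) + 2*y*(-1 + 2*log(2))


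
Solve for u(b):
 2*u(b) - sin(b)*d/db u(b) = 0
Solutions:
 u(b) = C1*(cos(b) - 1)/(cos(b) + 1)


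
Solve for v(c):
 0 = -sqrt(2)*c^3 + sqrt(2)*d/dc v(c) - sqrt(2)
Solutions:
 v(c) = C1 + c^4/4 + c


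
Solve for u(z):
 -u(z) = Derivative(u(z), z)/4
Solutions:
 u(z) = C1*exp(-4*z)


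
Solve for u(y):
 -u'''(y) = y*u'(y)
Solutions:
 u(y) = C1 + Integral(C2*airyai(-y) + C3*airybi(-y), y)


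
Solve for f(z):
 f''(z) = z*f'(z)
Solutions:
 f(z) = C1 + C2*erfi(sqrt(2)*z/2)


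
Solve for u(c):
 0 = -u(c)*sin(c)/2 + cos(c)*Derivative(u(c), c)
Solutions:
 u(c) = C1/sqrt(cos(c))


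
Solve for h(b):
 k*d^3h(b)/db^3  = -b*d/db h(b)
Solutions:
 h(b) = C1 + Integral(C2*airyai(b*(-1/k)^(1/3)) + C3*airybi(b*(-1/k)^(1/3)), b)


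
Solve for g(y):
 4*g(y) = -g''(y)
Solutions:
 g(y) = C1*sin(2*y) + C2*cos(2*y)


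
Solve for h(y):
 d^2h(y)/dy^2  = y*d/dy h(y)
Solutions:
 h(y) = C1 + C2*erfi(sqrt(2)*y/2)


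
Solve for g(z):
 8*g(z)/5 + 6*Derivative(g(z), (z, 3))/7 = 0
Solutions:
 g(z) = C3*exp(-15^(2/3)*28^(1/3)*z/15) + (C1*sin(28^(1/3)*3^(1/6)*5^(2/3)*z/10) + C2*cos(28^(1/3)*3^(1/6)*5^(2/3)*z/10))*exp(15^(2/3)*28^(1/3)*z/30)


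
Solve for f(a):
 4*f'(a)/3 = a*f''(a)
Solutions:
 f(a) = C1 + C2*a^(7/3)


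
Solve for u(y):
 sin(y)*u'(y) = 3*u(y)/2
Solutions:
 u(y) = C1*(cos(y) - 1)^(3/4)/(cos(y) + 1)^(3/4)


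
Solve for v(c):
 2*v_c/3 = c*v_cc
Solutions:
 v(c) = C1 + C2*c^(5/3)


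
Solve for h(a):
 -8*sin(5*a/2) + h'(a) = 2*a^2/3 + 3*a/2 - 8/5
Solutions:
 h(a) = C1 + 2*a^3/9 + 3*a^2/4 - 8*a/5 - 16*cos(5*a/2)/5


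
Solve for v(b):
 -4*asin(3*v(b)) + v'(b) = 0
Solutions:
 Integral(1/asin(3*_y), (_y, v(b))) = C1 + 4*b


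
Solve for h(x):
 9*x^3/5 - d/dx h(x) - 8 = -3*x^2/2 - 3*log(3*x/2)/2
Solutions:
 h(x) = C1 + 9*x^4/20 + x^3/2 + 3*x*log(x)/2 - 19*x/2 - 2*x*log(2) + x*log(6)/2 + x*log(3)


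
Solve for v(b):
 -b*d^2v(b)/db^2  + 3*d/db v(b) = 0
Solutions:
 v(b) = C1 + C2*b^4


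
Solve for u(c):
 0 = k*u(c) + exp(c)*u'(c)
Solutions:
 u(c) = C1*exp(k*exp(-c))


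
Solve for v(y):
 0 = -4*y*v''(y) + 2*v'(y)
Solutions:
 v(y) = C1 + C2*y^(3/2)


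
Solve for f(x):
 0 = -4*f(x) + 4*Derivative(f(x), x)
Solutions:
 f(x) = C1*exp(x)


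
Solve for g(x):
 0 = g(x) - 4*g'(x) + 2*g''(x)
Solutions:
 g(x) = C1*exp(x*(1 - sqrt(2)/2)) + C2*exp(x*(sqrt(2)/2 + 1))


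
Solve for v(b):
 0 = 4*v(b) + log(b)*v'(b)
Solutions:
 v(b) = C1*exp(-4*li(b))


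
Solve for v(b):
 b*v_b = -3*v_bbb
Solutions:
 v(b) = C1 + Integral(C2*airyai(-3^(2/3)*b/3) + C3*airybi(-3^(2/3)*b/3), b)


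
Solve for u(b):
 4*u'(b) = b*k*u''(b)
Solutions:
 u(b) = C1 + b^(((re(k) + 4)*re(k) + im(k)^2)/(re(k)^2 + im(k)^2))*(C2*sin(4*log(b)*Abs(im(k))/(re(k)^2 + im(k)^2)) + C3*cos(4*log(b)*im(k)/(re(k)^2 + im(k)^2)))


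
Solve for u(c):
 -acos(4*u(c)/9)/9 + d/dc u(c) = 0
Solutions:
 Integral(1/acos(4*_y/9), (_y, u(c))) = C1 + c/9


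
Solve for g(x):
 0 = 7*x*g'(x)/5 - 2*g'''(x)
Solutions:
 g(x) = C1 + Integral(C2*airyai(10^(2/3)*7^(1/3)*x/10) + C3*airybi(10^(2/3)*7^(1/3)*x/10), x)


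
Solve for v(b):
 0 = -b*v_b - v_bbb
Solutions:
 v(b) = C1 + Integral(C2*airyai(-b) + C3*airybi(-b), b)


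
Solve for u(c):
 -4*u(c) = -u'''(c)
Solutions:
 u(c) = C3*exp(2^(2/3)*c) + (C1*sin(2^(2/3)*sqrt(3)*c/2) + C2*cos(2^(2/3)*sqrt(3)*c/2))*exp(-2^(2/3)*c/2)


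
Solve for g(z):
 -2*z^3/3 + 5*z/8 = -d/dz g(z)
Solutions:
 g(z) = C1 + z^4/6 - 5*z^2/16


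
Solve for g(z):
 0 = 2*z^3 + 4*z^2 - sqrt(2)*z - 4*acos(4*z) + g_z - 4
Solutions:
 g(z) = C1 - z^4/2 - 4*z^3/3 + sqrt(2)*z^2/2 + 4*z*acos(4*z) + 4*z - sqrt(1 - 16*z^2)


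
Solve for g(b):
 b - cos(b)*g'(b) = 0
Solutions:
 g(b) = C1 + Integral(b/cos(b), b)


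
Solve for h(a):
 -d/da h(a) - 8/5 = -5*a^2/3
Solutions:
 h(a) = C1 + 5*a^3/9 - 8*a/5


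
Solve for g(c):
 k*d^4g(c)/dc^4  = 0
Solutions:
 g(c) = C1 + C2*c + C3*c^2 + C4*c^3


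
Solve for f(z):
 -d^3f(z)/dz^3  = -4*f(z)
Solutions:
 f(z) = C3*exp(2^(2/3)*z) + (C1*sin(2^(2/3)*sqrt(3)*z/2) + C2*cos(2^(2/3)*sqrt(3)*z/2))*exp(-2^(2/3)*z/2)


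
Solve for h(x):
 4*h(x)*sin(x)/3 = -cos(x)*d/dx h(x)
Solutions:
 h(x) = C1*cos(x)^(4/3)


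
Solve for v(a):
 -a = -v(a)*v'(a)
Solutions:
 v(a) = -sqrt(C1 + a^2)
 v(a) = sqrt(C1 + a^2)


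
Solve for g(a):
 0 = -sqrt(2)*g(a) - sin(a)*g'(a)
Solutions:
 g(a) = C1*(cos(a) + 1)^(sqrt(2)/2)/(cos(a) - 1)^(sqrt(2)/2)


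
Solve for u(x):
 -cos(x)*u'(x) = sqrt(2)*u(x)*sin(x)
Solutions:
 u(x) = C1*cos(x)^(sqrt(2))


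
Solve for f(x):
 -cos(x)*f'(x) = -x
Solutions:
 f(x) = C1 + Integral(x/cos(x), x)


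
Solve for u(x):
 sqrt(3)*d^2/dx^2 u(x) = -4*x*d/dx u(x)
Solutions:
 u(x) = C1 + C2*erf(sqrt(2)*3^(3/4)*x/3)


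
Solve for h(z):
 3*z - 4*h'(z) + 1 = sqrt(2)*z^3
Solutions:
 h(z) = C1 - sqrt(2)*z^4/16 + 3*z^2/8 + z/4


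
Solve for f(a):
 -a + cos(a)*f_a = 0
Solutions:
 f(a) = C1 + Integral(a/cos(a), a)
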